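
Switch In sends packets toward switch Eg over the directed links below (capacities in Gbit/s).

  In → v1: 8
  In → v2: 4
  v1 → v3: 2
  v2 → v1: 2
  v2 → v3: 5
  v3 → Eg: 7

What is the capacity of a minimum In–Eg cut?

Augment In→v1→v3→Eg: bottleneck 2, flow now 2.
Augment In→v2→v3→Eg: bottleneck 4, flow now 6.
No augmenting path remains; maximum flow = 6.
By max-flow min-cut, the minimum cut capacity equals the max flow.
In the residual graph, reachable from In: {In, v1}.
Min-cut edges: In→v2 (4), v1→v3 (2); capacity 4 + 2 = 6.

6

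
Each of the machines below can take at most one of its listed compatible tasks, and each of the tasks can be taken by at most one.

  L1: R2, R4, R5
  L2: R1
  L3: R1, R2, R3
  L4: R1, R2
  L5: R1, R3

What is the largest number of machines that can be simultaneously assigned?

Unit-capacity flow: source→left, listed edges, right→sink; max matching = max flow.
Augmenting path L1→R2 (+1); matched 1.
Augmenting path L2→R1 (+1); matched 2.
Augmenting path L3→R3 (+1); matched 3.
Augmenting path L4→R2→L1→R4 (+1); matched 4.
No augmenting path remains; maximum matching = 4.
König certificate: {L1, R1, R2, R3} is a vertex cover of size 4 (every listed pair touches it), so no matching can be larger.

4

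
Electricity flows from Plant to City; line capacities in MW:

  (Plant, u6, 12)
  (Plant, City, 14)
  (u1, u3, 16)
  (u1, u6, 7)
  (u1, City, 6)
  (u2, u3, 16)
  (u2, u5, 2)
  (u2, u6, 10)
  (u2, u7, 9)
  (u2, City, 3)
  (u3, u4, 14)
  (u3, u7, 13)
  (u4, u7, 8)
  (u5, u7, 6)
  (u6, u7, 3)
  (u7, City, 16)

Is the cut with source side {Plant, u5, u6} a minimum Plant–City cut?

No — its capacity is 23, but the minimum cut has capacity 17.

Given cut capacity: 14 + 6 + 3 = 23.
Augment Plant→City: bottleneck 14, flow now 14.
Augment Plant→u6→u7→City: bottleneck 3, flow now 17.
No augmenting path remains; maximum flow = 17.
In the residual graph, reachable from Plant: {Plant, u6}.
Min-cut edges: Plant→City (14), u6→u7 (3); capacity 14 + 3 = 17.
Cut capacity 23 exceeds the max flow 17, so it is not minimum.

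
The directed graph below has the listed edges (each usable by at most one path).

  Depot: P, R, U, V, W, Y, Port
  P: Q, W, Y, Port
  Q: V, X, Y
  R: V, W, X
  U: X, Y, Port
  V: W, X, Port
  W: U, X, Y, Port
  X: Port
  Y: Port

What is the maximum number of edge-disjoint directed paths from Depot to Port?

7

Assign every edge capacity 1; by Menger, the answer equals the max flow.
Path Depot→Port (+1); total 1.
Path Depot→P→Port (+1); total 2.
Path Depot→U→Port (+1); total 3.
Path Depot→V→Port (+1); total 4.
Path Depot→W→Port (+1); total 5.
Path Depot→Y→Port (+1); total 6.
Path Depot→R→X→Port (+1); total 7.
No residual Depot→Port path; max flow = 7.
Certifying cut of size 7: {Depot→P, Depot→Port, Depot→R, Depot→U, Depot→V, Depot→W, Depot→Y}.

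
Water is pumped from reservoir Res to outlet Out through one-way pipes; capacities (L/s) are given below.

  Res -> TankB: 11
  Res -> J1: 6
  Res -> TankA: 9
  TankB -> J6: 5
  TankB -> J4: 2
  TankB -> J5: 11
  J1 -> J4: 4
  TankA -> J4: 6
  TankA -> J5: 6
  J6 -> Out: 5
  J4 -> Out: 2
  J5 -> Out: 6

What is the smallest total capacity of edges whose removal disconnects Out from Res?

13

Augment Res→TankB→J6→Out: bottleneck 5, flow now 5.
Augment Res→TankB→J4→Out: bottleneck 2, flow now 7.
Augment Res→TankB→J5→Out: bottleneck 4, flow now 11.
Augment Res→TankA→J5→Out: bottleneck 2, flow now 13.
No augmenting path remains; maximum flow = 13.
By max-flow min-cut, the minimum cut capacity equals the max flow.
In the residual graph, reachable from Res: {Res, TankB, J1, TankA, J4, J5}.
Min-cut edges: TankB→J6 (5), J4→Out (2), J5→Out (6); capacity 5 + 2 + 6 = 13.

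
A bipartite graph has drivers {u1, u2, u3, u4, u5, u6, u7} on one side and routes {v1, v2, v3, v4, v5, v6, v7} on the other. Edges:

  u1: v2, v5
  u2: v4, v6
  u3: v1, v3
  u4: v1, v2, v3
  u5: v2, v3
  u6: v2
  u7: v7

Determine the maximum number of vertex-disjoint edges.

Unit-capacity flow: source→left, listed edges, right→sink; max matching = max flow.
Augmenting path u1→v2 (+1); matched 1.
Augmenting path u2→v4 (+1); matched 2.
Augmenting path u3→v1 (+1); matched 3.
Augmenting path u4→v3 (+1); matched 4.
Augmenting path u7→v7 (+1); matched 5.
Augmenting path u5→v2→u1→v5 (+1); matched 6.
No augmenting path remains; maximum matching = 6.
König certificate: {u1, u2, u7, v1, v2, v3} is a vertex cover of size 6 (every listed pair touches it), so no matching can be larger.

6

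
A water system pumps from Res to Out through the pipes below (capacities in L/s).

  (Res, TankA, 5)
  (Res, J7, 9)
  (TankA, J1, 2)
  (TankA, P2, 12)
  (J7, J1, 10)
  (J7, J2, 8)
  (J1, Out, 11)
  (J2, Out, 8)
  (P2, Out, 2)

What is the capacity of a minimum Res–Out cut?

13

Augment Res→TankA→J1→Out: bottleneck 2, flow now 2.
Augment Res→TankA→P2→Out: bottleneck 2, flow now 4.
Augment Res→J7→J1→Out: bottleneck 9, flow now 13.
No augmenting path remains; maximum flow = 13.
By max-flow min-cut, the minimum cut capacity equals the max flow.
In the residual graph, reachable from Res: {Res, TankA, P2}.
Min-cut edges: Res→J7 (9), TankA→J1 (2), P2→Out (2); capacity 9 + 2 + 2 = 13.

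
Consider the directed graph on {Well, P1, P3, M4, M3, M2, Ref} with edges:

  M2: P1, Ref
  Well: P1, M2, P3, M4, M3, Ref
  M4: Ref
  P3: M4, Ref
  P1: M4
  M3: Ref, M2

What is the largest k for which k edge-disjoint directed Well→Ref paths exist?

Assign every edge capacity 1; by Menger, the answer equals the max flow.
Path Well→Ref (+1); total 1.
Path Well→P3→Ref (+1); total 2.
Path Well→M4→Ref (+1); total 3.
Path Well→M3→Ref (+1); total 4.
Path Well→M2→Ref (+1); total 5.
No residual Well→Ref path; max flow = 5.
Certifying cut of size 5: {M4→Ref, Well→M2, Well→M3, Well→P3, Well→Ref}.

5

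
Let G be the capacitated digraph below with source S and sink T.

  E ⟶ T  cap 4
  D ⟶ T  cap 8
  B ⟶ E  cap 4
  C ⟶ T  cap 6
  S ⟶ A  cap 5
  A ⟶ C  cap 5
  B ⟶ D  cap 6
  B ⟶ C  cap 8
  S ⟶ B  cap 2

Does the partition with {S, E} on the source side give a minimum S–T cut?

Given cut capacity: 5 + 2 + 4 = 11.
Augment S→A→C→T: bottleneck 5, flow now 5.
Augment S→B→C→T: bottleneck 1, flow now 6.
Augment S→B→D→T: bottleneck 1, flow now 7.
No augmenting path remains; maximum flow = 7.
In the residual graph, reachable from S: {S}.
Min-cut edges: S→A (5), S→B (2); capacity 5 + 2 = 7.
Cut capacity 11 exceeds the max flow 7, so it is not minimum.

No — its capacity is 11, but the minimum cut has capacity 7.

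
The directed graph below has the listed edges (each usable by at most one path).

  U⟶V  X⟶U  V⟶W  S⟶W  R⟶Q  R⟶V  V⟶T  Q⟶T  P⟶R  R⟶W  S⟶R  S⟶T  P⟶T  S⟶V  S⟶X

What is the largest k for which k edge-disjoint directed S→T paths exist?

Assign every edge capacity 1; by Menger, the answer equals the max flow.
Path S→T (+1); total 1.
Path S→V→T (+1); total 2.
Path S→R→Q→T (+1); total 3.
No residual S→T path; max flow = 3.
Certifying cut of size 3: {S→R, S→T, V→T}.

3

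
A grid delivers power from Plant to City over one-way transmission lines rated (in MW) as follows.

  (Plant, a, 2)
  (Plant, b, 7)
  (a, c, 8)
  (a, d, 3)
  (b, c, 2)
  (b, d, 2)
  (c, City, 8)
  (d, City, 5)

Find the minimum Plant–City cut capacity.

6

Augment Plant→a→c→City: bottleneck 2, flow now 2.
Augment Plant→b→c→City: bottleneck 2, flow now 4.
Augment Plant→b→d→City: bottleneck 2, flow now 6.
No augmenting path remains; maximum flow = 6.
By max-flow min-cut, the minimum cut capacity equals the max flow.
In the residual graph, reachable from Plant: {Plant, b}.
Min-cut edges: Plant→a (2), b→c (2), b→d (2); capacity 2 + 2 + 2 = 6.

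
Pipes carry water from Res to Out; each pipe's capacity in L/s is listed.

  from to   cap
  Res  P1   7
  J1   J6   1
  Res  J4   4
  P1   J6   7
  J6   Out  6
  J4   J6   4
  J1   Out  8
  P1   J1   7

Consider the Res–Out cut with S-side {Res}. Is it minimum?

Yes — it is a minimum cut (capacity 11).

Given cut capacity: 4 + 7 = 11.
Augment Res→J4→J6→Out: bottleneck 4, flow now 4.
Augment Res→P1→J1→Out: bottleneck 7, flow now 11.
No augmenting path remains; maximum flow = 11.
Cut capacity 11 equals the max flow, so it is a minimum cut.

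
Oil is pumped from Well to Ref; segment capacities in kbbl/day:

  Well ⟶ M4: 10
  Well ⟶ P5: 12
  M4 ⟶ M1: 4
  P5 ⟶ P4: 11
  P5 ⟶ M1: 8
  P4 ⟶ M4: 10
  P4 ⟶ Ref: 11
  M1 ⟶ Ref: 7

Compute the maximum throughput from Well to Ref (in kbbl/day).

16

Augment Well→M4→M1→Ref: bottleneck 4, flow now 4.
Augment Well→P5→P4→Ref: bottleneck 11, flow now 15.
Augment Well→P5→M1→Ref: bottleneck 1, flow now 16.
No augmenting path remains; maximum flow = 16.
In the residual graph, reachable from Well: {Well, M4}.
Min-cut edges: Well→P5 (12), M4→M1 (4); capacity 12 + 4 = 16.
This cut is saturated, so no flow can exceed 16.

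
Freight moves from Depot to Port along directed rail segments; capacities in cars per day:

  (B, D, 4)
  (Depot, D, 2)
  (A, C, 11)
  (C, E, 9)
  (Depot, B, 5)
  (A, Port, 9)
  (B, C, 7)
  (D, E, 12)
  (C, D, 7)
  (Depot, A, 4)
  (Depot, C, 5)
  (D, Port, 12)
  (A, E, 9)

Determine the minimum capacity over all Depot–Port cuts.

Augment Depot→A→Port: bottleneck 4, flow now 4.
Augment Depot→D→Port: bottleneck 2, flow now 6.
Augment Depot→B→D→Port: bottleneck 4, flow now 10.
Augment Depot→C→D→Port: bottleneck 5, flow now 15.
Augment Depot→B→C→D→Port: bottleneck 1, flow now 16.
No augmenting path remains; maximum flow = 16.
By max-flow min-cut, the minimum cut capacity equals the max flow.
In the residual graph, reachable from Depot: {Depot}.
Min-cut edges: Depot→A (4), Depot→B (5), Depot→C (5), Depot→D (2); capacity 4 + 5 + 5 + 2 = 16.

16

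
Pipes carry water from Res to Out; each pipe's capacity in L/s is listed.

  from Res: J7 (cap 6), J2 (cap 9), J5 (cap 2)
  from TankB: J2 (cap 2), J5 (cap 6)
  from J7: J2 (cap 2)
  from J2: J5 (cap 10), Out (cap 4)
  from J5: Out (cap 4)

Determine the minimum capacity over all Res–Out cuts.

8

Augment Res→J2→Out: bottleneck 4, flow now 4.
Augment Res→J5→Out: bottleneck 2, flow now 6.
Augment Res→J2→J5→Out: bottleneck 2, flow now 8.
No augmenting path remains; maximum flow = 8.
By max-flow min-cut, the minimum cut capacity equals the max flow.
In the residual graph, reachable from Res: {Res, J7, J2, J5}.
Min-cut edges: J2→Out (4), J5→Out (4); capacity 4 + 4 = 8.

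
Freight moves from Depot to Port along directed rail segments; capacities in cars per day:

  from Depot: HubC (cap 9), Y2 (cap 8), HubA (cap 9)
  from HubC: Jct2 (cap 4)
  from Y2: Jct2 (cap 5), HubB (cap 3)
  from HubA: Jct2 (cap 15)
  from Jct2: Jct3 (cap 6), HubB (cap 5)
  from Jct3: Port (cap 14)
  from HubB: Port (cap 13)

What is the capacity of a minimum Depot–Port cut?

Augment Depot→Y2→HubB→Port: bottleneck 3, flow now 3.
Augment Depot→HubC→Jct2→Jct3→Port: bottleneck 4, flow now 7.
Augment Depot→Y2→Jct2→Jct3→Port: bottleneck 2, flow now 9.
Augment Depot→Y2→Jct2→HubB→Port: bottleneck 3, flow now 12.
Augment Depot→HubA→Jct2→HubB→Port: bottleneck 2, flow now 14.
No augmenting path remains; maximum flow = 14.
By max-flow min-cut, the minimum cut capacity equals the max flow.
In the residual graph, reachable from Depot: {Depot, HubC, Y2, HubA, Jct2}.
Min-cut edges: Y2→HubB (3), Jct2→Jct3 (6), Jct2→HubB (5); capacity 3 + 6 + 5 = 14.

14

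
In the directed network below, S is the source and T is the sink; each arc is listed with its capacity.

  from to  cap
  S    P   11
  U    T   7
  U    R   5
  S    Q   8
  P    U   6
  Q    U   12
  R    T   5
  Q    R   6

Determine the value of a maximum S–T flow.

12

Augment S→P→U→T: bottleneck 6, flow now 6.
Augment S→Q→R→T: bottleneck 5, flow now 11.
Augment S→Q→U→T: bottleneck 1, flow now 12.
No augmenting path remains; maximum flow = 12.
In the residual graph, reachable from S: {S, P, Q, R, U}.
Min-cut edges: R→T (5), U→T (7); capacity 5 + 7 = 12.
This cut is saturated, so no flow can exceed 12.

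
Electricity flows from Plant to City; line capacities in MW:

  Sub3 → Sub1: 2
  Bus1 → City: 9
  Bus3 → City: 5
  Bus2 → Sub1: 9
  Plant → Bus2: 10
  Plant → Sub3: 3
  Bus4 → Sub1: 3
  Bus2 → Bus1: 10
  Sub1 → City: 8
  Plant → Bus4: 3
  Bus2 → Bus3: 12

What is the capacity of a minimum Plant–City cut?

15

Augment Plant→Bus2→Sub1→City: bottleneck 8, flow now 8.
Augment Plant→Bus2→Bus3→City: bottleneck 2, flow now 10.
Augment Plant→Sub3→Sub1→Bus2→Bus3→City: bottleneck 2, flow now 12. (uses reverse residual edge)
Augment Plant→Bus4→Sub1→Bus2→Bus3→City: bottleneck 1, flow now 13. (uses reverse residual edge)
Augment Plant→Bus4→Sub1→Bus2→Bus1→City: bottleneck 2, flow now 15. (uses reverse residual edge)
No augmenting path remains; maximum flow = 15.
By max-flow min-cut, the minimum cut capacity equals the max flow.
In the residual graph, reachable from Plant: {Plant, Sub3}.
Min-cut edges: Plant→Bus2 (10), Plant→Bus4 (3), Sub3→Sub1 (2); capacity 10 + 3 + 2 = 15.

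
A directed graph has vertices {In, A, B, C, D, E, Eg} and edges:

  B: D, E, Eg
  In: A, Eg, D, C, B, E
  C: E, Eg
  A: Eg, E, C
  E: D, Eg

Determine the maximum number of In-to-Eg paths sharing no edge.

5

Assign every edge capacity 1; by Menger, the answer equals the max flow.
Path In→Eg (+1); total 1.
Path In→A→Eg (+1); total 2.
Path In→B→Eg (+1); total 3.
Path In→C→Eg (+1); total 4.
Path In→E→Eg (+1); total 5.
No residual In→Eg path; max flow = 5.
Certifying cut of size 5: {In→A, In→B, In→C, In→E, In→Eg}.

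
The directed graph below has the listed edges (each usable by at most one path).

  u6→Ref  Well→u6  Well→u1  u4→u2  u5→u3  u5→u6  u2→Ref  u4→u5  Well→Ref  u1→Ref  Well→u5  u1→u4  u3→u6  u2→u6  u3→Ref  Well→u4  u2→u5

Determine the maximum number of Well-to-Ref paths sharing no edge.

Assign every edge capacity 1; by Menger, the answer equals the max flow.
Path Well→Ref (+1); total 1.
Path Well→u1→Ref (+1); total 2.
Path Well→u6→Ref (+1); total 3.
Path Well→u4→u2→Ref (+1); total 4.
Path Well→u5→u3→Ref (+1); total 5.
No residual Well→Ref path; max flow = 5.
Certifying cut of size 5: {Well→Ref, Well→u1, Well→u4, Well→u5, Well→u6}.

5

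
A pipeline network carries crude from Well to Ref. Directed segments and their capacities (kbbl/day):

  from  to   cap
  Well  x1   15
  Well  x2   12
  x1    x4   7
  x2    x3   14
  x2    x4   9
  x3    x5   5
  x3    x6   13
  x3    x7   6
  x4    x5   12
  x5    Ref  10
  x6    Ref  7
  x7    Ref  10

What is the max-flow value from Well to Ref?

Augment Well→x1→x4→x5→Ref: bottleneck 7, flow now 7.
Augment Well→x2→x3→x5→Ref: bottleneck 3, flow now 10.
Augment Well→x2→x3→x6→Ref: bottleneck 7, flow now 17.
Augment Well→x2→x3→x7→Ref: bottleneck 2, flow now 19.
No augmenting path remains; maximum flow = 19.
In the residual graph, reachable from Well: {Well, x1}.
Min-cut edges: Well→x2 (12), x1→x4 (7); capacity 12 + 7 = 19.
This cut is saturated, so no flow can exceed 19.

19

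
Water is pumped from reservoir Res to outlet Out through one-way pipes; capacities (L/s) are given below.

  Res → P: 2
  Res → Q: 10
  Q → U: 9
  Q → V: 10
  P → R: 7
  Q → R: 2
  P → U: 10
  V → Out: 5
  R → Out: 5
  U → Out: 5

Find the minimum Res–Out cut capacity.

Augment Res→P→R→Out: bottleneck 2, flow now 2.
Augment Res→Q→R→Out: bottleneck 2, flow now 4.
Augment Res→Q→U→Out: bottleneck 5, flow now 9.
Augment Res→Q→V→Out: bottleneck 3, flow now 12.
No augmenting path remains; maximum flow = 12.
By max-flow min-cut, the minimum cut capacity equals the max flow.
In the residual graph, reachable from Res: {Res}.
Min-cut edges: Res→P (2), Res→Q (10); capacity 2 + 10 = 12.

12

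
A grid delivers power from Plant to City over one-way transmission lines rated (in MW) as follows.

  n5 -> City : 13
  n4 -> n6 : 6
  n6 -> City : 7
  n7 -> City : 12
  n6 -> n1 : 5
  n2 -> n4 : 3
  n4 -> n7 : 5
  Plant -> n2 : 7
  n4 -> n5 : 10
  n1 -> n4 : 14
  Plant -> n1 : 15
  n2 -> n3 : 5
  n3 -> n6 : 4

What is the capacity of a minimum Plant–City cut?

21

Augment Plant→n1→n4→n5→City: bottleneck 10, flow now 10.
Augment Plant→n1→n4→n6→City: bottleneck 4, flow now 14.
Augment Plant→n2→n3→n6→City: bottleneck 3, flow now 17.
Augment Plant→n2→n4→n7→City: bottleneck 3, flow now 20.
Augment Plant→n2→n3→n6→n4→n7→City: bottleneck 1, flow now 21. (uses reverse residual edge)
No augmenting path remains; maximum flow = 21.
By max-flow min-cut, the minimum cut capacity equals the max flow.
In the residual graph, reachable from Plant: {Plant, n1}.
Min-cut edges: Plant→n2 (7), n1→n4 (14); capacity 7 + 14 = 21.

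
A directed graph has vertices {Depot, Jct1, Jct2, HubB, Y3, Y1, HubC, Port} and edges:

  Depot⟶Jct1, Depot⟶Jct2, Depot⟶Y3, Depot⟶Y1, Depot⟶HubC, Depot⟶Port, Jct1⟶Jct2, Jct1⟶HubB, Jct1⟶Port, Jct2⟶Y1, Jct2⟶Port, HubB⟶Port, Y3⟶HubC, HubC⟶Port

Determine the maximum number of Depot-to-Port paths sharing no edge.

4

Assign every edge capacity 1; by Menger, the answer equals the max flow.
Path Depot→Port (+1); total 1.
Path Depot→Jct1→Port (+1); total 2.
Path Depot→Jct2→Port (+1); total 3.
Path Depot→HubC→Port (+1); total 4.
No residual Depot→Port path; max flow = 4.
Certifying cut of size 4: {Depot→Jct1, Depot→Jct2, Depot→Port, HubC→Port}.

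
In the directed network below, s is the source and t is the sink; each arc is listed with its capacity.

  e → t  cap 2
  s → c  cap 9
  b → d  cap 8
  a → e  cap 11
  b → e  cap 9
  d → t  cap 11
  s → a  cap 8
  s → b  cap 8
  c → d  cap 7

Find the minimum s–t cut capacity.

13

Augment s→a→e→t: bottleneck 2, flow now 2.
Augment s→b→d→t: bottleneck 8, flow now 10.
Augment s→c→d→t: bottleneck 3, flow now 13.
No augmenting path remains; maximum flow = 13.
By max-flow min-cut, the minimum cut capacity equals the max flow.
In the residual graph, reachable from s: {s, a, b, c, d, e}.
Min-cut edges: d→t (11), e→t (2); capacity 11 + 2 = 13.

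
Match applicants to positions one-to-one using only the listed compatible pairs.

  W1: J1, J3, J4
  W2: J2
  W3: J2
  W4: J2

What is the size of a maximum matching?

2

Unit-capacity flow: source→left, listed edges, right→sink; max matching = max flow.
Augmenting path W1→J1 (+1); matched 1.
Augmenting path W2→J2 (+1); matched 2.
No augmenting path remains; maximum matching = 2.
König certificate: {W1, J2} is a vertex cover of size 2 (every listed pair touches it), so no matching can be larger.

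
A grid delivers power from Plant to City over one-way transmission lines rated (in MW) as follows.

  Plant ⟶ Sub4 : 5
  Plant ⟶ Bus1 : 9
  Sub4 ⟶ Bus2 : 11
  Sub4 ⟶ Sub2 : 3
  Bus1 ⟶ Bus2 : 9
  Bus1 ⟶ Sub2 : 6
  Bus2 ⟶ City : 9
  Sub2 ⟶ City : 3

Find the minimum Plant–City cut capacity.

12

Augment Plant→Sub4→Bus2→City: bottleneck 5, flow now 5.
Augment Plant→Bus1→Bus2→City: bottleneck 4, flow now 9.
Augment Plant→Bus1→Sub2→City: bottleneck 3, flow now 12.
No augmenting path remains; maximum flow = 12.
By max-flow min-cut, the minimum cut capacity equals the max flow.
In the residual graph, reachable from Plant: {Plant, Sub4, Bus1, Bus2, Sub2}.
Min-cut edges: Bus2→City (9), Sub2→City (3); capacity 9 + 3 = 12.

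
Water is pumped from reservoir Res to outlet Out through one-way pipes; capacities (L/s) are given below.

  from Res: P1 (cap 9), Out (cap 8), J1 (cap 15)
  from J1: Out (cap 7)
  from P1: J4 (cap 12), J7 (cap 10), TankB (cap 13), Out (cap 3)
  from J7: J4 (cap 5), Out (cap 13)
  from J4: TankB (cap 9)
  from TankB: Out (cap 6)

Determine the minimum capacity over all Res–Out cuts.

Augment Res→Out: bottleneck 8, flow now 8.
Augment Res→J1→Out: bottleneck 7, flow now 15.
Augment Res→P1→Out: bottleneck 3, flow now 18.
Augment Res→P1→J7→Out: bottleneck 6, flow now 24.
No augmenting path remains; maximum flow = 24.
By max-flow min-cut, the minimum cut capacity equals the max flow.
In the residual graph, reachable from Res: {Res, J1}.
Min-cut edges: Res→P1 (9), Res→Out (8), J1→Out (7); capacity 9 + 8 + 7 = 24.

24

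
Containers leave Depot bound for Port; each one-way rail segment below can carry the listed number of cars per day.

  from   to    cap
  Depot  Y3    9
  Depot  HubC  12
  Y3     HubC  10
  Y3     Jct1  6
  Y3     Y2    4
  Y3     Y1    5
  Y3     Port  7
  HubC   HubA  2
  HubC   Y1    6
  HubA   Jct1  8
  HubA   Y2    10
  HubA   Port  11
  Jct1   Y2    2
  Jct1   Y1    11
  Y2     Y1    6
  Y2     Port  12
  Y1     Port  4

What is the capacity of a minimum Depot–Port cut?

Augment Depot→Y3→Port: bottleneck 7, flow now 7.
Augment Depot→Y3→Y2→Port: bottleneck 2, flow now 9.
Augment Depot→HubC→HubA→Port: bottleneck 2, flow now 11.
Augment Depot→HubC→Y1→Port: bottleneck 4, flow now 15.
No augmenting path remains; maximum flow = 15.
By max-flow min-cut, the minimum cut capacity equals the max flow.
In the residual graph, reachable from Depot: {Depot, HubC, Y1}.
Min-cut edges: Depot→Y3 (9), HubC→HubA (2), Y1→Port (4); capacity 9 + 2 + 4 = 15.

15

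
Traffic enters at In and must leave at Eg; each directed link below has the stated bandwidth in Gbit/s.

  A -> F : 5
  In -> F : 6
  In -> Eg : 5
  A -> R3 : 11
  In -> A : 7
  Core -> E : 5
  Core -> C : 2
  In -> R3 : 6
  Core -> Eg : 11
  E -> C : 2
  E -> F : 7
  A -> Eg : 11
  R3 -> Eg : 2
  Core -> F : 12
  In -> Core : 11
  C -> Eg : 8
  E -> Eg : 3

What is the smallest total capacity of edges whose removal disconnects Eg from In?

Augment In→Eg: bottleneck 5, flow now 5.
Augment In→Core→Eg: bottleneck 11, flow now 16.
Augment In→A→Eg: bottleneck 7, flow now 23.
Augment In→R3→Eg: bottleneck 2, flow now 25.
No augmenting path remains; maximum flow = 25.
By max-flow min-cut, the minimum cut capacity equals the max flow.
In the residual graph, reachable from In: {In, R3, F}.
Min-cut edges: In→Core (11), In→A (7), In→Eg (5), R3→Eg (2); capacity 11 + 7 + 5 + 2 = 25.

25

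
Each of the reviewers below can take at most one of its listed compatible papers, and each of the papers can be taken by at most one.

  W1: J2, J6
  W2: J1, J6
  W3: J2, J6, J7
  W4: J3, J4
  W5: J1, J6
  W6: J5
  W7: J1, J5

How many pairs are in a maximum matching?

Unit-capacity flow: source→left, listed edges, right→sink; max matching = max flow.
Augmenting path W1→J2 (+1); matched 1.
Augmenting path W2→J1 (+1); matched 2.
Augmenting path W3→J6 (+1); matched 3.
Augmenting path W4→J3 (+1); matched 4.
Augmenting path W6→J5 (+1); matched 5.
Augmenting path W5→J6→W3→J7 (+1); matched 6.
No augmenting path remains; maximum matching = 6.
König certificate: {W1, W3, W4, J1, J5, J6} is a vertex cover of size 6 (every listed pair touches it), so no matching can be larger.

6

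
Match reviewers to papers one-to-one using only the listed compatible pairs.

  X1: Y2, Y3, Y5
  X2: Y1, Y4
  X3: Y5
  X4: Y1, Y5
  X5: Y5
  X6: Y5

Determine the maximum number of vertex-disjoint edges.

4

Unit-capacity flow: source→left, listed edges, right→sink; max matching = max flow.
Augmenting path X1→Y2 (+1); matched 1.
Augmenting path X2→Y1 (+1); matched 2.
Augmenting path X3→Y5 (+1); matched 3.
Augmenting path X4→Y1→X2→Y4 (+1); matched 4.
No augmenting path remains; maximum matching = 4.
König certificate: {X1, X2, X4, Y5} is a vertex cover of size 4 (every listed pair touches it), so no matching can be larger.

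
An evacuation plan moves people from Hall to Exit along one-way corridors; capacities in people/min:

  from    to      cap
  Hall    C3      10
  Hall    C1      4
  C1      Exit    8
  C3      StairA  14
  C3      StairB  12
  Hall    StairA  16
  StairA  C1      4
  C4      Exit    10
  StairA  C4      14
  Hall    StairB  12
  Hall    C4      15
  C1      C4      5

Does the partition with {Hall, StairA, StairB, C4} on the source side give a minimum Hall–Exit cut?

Given cut capacity: 10 + 4 + 4 + 10 = 28.
Augment Hall→C1→Exit: bottleneck 4, flow now 4.
Augment Hall→C4→Exit: bottleneck 10, flow now 14.
Augment Hall→StairA→C1→Exit: bottleneck 4, flow now 18.
No augmenting path remains; maximum flow = 18.
In the residual graph, reachable from Hall: {Hall, C3, StairA, StairB, C4}.
Min-cut edges: Hall→C1 (4), StairA→C1 (4), C4→Exit (10); capacity 4 + 4 + 10 = 18.
Cut capacity 28 exceeds the max flow 18, so it is not minimum.

No — its capacity is 28, but the minimum cut has capacity 18.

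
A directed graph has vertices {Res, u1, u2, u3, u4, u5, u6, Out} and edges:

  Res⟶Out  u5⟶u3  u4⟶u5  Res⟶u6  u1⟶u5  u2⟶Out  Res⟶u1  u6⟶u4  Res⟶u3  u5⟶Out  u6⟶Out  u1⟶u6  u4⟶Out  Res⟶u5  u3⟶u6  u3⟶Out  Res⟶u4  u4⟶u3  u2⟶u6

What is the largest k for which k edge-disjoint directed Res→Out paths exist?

Assign every edge capacity 1; by Menger, the answer equals the max flow.
Path Res→Out (+1); total 1.
Path Res→u3→Out (+1); total 2.
Path Res→u4→Out (+1); total 3.
Path Res→u5→Out (+1); total 4.
Path Res→u6→Out (+1); total 5.
No residual Res→Out path; max flow = 5.
Certifying cut of size 5: {Res→Out, u3→Out, u4→Out, u5→Out, u6→Out}.

5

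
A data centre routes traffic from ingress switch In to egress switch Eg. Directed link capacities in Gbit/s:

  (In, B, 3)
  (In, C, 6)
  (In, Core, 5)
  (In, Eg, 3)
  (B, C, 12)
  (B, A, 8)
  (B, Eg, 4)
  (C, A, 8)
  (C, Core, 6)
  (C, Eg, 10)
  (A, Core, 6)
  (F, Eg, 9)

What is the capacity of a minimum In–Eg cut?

Augment In→Eg: bottleneck 3, flow now 3.
Augment In→B→Eg: bottleneck 3, flow now 6.
Augment In→C→Eg: bottleneck 6, flow now 12.
No augmenting path remains; maximum flow = 12.
By max-flow min-cut, the minimum cut capacity equals the max flow.
In the residual graph, reachable from In: {In, Core}.
Min-cut edges: In→B (3), In→C (6), In→Eg (3); capacity 3 + 6 + 3 = 12.

12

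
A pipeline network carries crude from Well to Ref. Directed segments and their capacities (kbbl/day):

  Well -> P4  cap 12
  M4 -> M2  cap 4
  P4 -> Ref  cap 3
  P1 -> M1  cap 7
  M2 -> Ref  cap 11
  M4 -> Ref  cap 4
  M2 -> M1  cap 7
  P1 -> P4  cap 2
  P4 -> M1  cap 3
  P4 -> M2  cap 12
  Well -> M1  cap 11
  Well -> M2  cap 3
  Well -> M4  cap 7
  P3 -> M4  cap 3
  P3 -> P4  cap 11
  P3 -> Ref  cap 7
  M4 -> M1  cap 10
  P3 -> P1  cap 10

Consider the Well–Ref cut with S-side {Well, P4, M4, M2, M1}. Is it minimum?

Yes — it is a minimum cut (capacity 18).

Given cut capacity: 3 + 4 + 11 = 18.
Augment Well→P4→Ref: bottleneck 3, flow now 3.
Augment Well→M4→Ref: bottleneck 4, flow now 7.
Augment Well→M2→Ref: bottleneck 3, flow now 10.
Augment Well→P4→M2→Ref: bottleneck 8, flow now 18.
No augmenting path remains; maximum flow = 18.
Cut capacity 18 equals the max flow, so it is a minimum cut.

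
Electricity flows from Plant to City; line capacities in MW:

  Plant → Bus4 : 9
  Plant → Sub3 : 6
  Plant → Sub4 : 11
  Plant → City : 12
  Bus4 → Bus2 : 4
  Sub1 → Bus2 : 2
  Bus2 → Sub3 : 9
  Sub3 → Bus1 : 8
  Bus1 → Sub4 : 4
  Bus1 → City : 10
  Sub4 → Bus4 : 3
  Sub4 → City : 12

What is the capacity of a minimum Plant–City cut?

31

Augment Plant→City: bottleneck 12, flow now 12.
Augment Plant→Sub4→City: bottleneck 11, flow now 23.
Augment Plant→Sub3→Bus1→City: bottleneck 6, flow now 29.
Augment Plant→Bus4→Bus2→Sub3→Bus1→City: bottleneck 2, flow now 31.
No augmenting path remains; maximum flow = 31.
By max-flow min-cut, the minimum cut capacity equals the max flow.
In the residual graph, reachable from Plant: {Plant, Bus4, Bus2, Sub3}.
Min-cut edges: Plant→Sub4 (11), Plant→City (12), Sub3→Bus1 (8); capacity 11 + 12 + 8 = 31.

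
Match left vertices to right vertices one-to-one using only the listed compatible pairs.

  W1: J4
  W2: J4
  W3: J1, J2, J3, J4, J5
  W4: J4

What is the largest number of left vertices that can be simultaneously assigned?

2

Unit-capacity flow: source→left, listed edges, right→sink; max matching = max flow.
Augmenting path W1→J4 (+1); matched 1.
Augmenting path W3→J1 (+1); matched 2.
No augmenting path remains; maximum matching = 2.
König certificate: {W3, J4} is a vertex cover of size 2 (every listed pair touches it), so no matching can be larger.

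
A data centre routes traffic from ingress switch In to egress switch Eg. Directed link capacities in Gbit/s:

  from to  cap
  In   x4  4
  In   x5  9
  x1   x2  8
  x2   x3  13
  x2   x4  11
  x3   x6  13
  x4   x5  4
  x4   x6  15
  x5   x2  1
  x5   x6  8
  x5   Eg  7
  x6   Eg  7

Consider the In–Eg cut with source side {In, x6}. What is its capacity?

20

Edges leaving {In, x6}: In→x4 (4), In→x5 (9), x6→Eg (7).
Cut capacity = 4 + 9 + 7 = 20.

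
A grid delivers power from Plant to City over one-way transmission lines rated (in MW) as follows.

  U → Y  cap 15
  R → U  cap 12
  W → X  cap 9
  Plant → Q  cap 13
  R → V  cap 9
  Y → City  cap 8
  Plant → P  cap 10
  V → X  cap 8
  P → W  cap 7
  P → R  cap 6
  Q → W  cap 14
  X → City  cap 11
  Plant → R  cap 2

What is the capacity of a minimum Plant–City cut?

17

Augment Plant→P→W→X→City: bottleneck 7, flow now 7.
Augment Plant→Q→W→X→City: bottleneck 2, flow now 9.
Augment Plant→R→U→Y→City: bottleneck 2, flow now 11.
Augment Plant→P→R→U→Y→City: bottleneck 3, flow now 14.
Augment Plant→Q→W→P→R→U→Y→City: bottleneck 3, flow now 17. (uses reverse residual edge)
No augmenting path remains; maximum flow = 17.
By max-flow min-cut, the minimum cut capacity equals the max flow.
In the residual graph, reachable from Plant: {Plant, P, Q, W}.
Min-cut edges: Plant→R (2), P→R (6), W→X (9); capacity 2 + 6 + 9 = 17.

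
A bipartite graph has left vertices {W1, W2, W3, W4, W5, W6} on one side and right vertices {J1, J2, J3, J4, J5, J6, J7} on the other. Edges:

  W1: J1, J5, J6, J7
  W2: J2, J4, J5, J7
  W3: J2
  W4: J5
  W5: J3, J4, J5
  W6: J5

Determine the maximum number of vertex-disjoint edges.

5

Unit-capacity flow: source→left, listed edges, right→sink; max matching = max flow.
Augmenting path W1→J1 (+1); matched 1.
Augmenting path W2→J2 (+1); matched 2.
Augmenting path W4→J5 (+1); matched 3.
Augmenting path W5→J3 (+1); matched 4.
Augmenting path W3→J2→W2→J4 (+1); matched 5.
No augmenting path remains; maximum matching = 5.
König certificate: {W1, W2, W3, W5, J5} is a vertex cover of size 5 (every listed pair touches it), so no matching can be larger.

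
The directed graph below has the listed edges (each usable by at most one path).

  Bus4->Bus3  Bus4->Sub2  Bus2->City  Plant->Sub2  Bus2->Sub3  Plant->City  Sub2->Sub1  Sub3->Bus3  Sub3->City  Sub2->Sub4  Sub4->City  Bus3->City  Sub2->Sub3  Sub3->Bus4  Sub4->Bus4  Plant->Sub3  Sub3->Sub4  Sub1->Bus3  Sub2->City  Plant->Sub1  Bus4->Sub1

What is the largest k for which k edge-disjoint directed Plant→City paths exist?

Assign every edge capacity 1; by Menger, the answer equals the max flow.
Path Plant→City (+1); total 1.
Path Plant→Sub2→City (+1); total 2.
Path Plant→Sub3→City (+1); total 3.
Path Plant→Sub1→Bus3→City (+1); total 4.
No residual Plant→City path; max flow = 4.
Certifying cut of size 4: {Plant→City, Plant→Sub1, Plant→Sub2, Plant→Sub3}.

4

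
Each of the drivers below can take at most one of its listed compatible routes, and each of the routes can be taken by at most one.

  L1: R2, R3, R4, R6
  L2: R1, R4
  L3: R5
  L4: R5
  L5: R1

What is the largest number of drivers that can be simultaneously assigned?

Unit-capacity flow: source→left, listed edges, right→sink; max matching = max flow.
Augmenting path L1→R2 (+1); matched 1.
Augmenting path L2→R1 (+1); matched 2.
Augmenting path L3→R5 (+1); matched 3.
Augmenting path L5→R1→L2→R4 (+1); matched 4.
No augmenting path remains; maximum matching = 4.
König certificate: {L1, L2, L5, R5} is a vertex cover of size 4 (every listed pair touches it), so no matching can be larger.

4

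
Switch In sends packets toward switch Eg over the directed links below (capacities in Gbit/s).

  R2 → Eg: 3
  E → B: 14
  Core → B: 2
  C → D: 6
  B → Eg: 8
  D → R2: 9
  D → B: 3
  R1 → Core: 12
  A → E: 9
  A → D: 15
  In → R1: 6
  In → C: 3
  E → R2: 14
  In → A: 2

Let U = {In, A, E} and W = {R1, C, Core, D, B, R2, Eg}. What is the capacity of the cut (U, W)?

52

Edges leaving {In, A, E}: In→R1 (6), In→C (3), A→D (15), E→B (14), E→R2 (14).
Cut capacity = 6 + 3 + 15 + 14 + 14 = 52.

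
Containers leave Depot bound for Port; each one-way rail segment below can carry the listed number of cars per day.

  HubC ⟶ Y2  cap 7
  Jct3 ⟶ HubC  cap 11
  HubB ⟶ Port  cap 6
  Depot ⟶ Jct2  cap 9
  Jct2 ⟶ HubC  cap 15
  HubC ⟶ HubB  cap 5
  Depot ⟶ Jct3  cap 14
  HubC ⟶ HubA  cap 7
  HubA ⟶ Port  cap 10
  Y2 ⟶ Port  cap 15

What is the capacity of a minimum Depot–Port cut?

Augment Depot→Jct3→HubC→Y2→Port: bottleneck 7, flow now 7.
Augment Depot→Jct3→HubC→HubB→Port: bottleneck 4, flow now 11.
Augment Depot→Jct2→HubC→HubB→Port: bottleneck 1, flow now 12.
Augment Depot→Jct2→HubC→HubA→Port: bottleneck 7, flow now 19.
No augmenting path remains; maximum flow = 19.
By max-flow min-cut, the minimum cut capacity equals the max flow.
In the residual graph, reachable from Depot: {Depot, Jct3, Jct2, HubC}.
Min-cut edges: HubC→Y2 (7), HubC→HubB (5), HubC→HubA (7); capacity 7 + 5 + 7 = 19.

19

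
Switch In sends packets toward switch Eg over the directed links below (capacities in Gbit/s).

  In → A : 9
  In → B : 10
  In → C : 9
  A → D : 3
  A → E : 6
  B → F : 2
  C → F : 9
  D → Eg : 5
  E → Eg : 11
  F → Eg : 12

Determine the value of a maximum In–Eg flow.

20

Augment In→A→D→Eg: bottleneck 3, flow now 3.
Augment In→A→E→Eg: bottleneck 6, flow now 9.
Augment In→B→F→Eg: bottleneck 2, flow now 11.
Augment In→C→F→Eg: bottleneck 9, flow now 20.
No augmenting path remains; maximum flow = 20.
In the residual graph, reachable from In: {In, B}.
Min-cut edges: In→A (9), In→C (9), B→F (2); capacity 9 + 9 + 2 = 20.
This cut is saturated, so no flow can exceed 20.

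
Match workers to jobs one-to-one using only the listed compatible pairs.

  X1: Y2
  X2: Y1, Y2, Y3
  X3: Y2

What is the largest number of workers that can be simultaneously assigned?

2

Unit-capacity flow: source→left, listed edges, right→sink; max matching = max flow.
Augmenting path X1→Y2 (+1); matched 1.
Augmenting path X2→Y1 (+1); matched 2.
No augmenting path remains; maximum matching = 2.
König certificate: {X2, Y2} is a vertex cover of size 2 (every listed pair touches it), so no matching can be larger.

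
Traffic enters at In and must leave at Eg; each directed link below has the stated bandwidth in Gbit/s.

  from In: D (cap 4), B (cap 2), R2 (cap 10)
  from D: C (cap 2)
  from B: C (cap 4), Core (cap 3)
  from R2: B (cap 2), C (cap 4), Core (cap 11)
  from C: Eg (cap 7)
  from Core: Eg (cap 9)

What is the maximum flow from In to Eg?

Augment In→D→C→Eg: bottleneck 2, flow now 2.
Augment In→B→C→Eg: bottleneck 2, flow now 4.
Augment In→R2→C→Eg: bottleneck 3, flow now 7.
Augment In→R2→Core→Eg: bottleneck 7, flow now 14.
No augmenting path remains; maximum flow = 14.
In the residual graph, reachable from In: {In, D}.
Min-cut edges: In→B (2), In→R2 (10), D→C (2); capacity 2 + 10 + 2 = 14.
This cut is saturated, so no flow can exceed 14.

14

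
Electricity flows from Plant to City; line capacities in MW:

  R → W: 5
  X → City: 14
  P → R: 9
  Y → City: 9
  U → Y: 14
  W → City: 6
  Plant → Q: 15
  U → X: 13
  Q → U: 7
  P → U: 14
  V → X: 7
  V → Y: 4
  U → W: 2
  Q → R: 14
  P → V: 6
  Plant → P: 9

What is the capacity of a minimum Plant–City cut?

Augment Plant→P→R→W→City: bottleneck 5, flow now 5.
Augment Plant→P→U→W→City: bottleneck 1, flow now 6.
Augment Plant→P→U→X→City: bottleneck 3, flow now 9.
Augment Plant→Q→U→X→City: bottleneck 7, flow now 16.
Augment Plant→Q→R→P→U→X→City: bottleneck 3, flow now 19. (uses reverse residual edge)
Augment Plant→Q→R→P→U→Y→City: bottleneck 2, flow now 21. (uses reverse residual edge)
No augmenting path remains; maximum flow = 21.
By max-flow min-cut, the minimum cut capacity equals the max flow.
In the residual graph, reachable from Plant: {Plant, Q, R}.
Min-cut edges: Plant→P (9), Q→U (7), R→W (5); capacity 9 + 7 + 5 = 21.

21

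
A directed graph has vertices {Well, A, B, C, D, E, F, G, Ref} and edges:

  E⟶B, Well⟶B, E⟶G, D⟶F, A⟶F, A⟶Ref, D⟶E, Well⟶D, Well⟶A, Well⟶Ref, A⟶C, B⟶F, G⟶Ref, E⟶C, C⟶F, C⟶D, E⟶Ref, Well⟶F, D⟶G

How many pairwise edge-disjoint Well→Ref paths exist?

3

Assign every edge capacity 1; by Menger, the answer equals the max flow.
Path Well→Ref (+1); total 1.
Path Well→A→Ref (+1); total 2.
Path Well→D→E→Ref (+1); total 3.
No residual Well→Ref path; max flow = 3.
Certifying cut of size 3: {Well→A, Well→D, Well→Ref}.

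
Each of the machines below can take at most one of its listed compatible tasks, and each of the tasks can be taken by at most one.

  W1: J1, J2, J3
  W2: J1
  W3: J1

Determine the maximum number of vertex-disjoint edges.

Unit-capacity flow: source→left, listed edges, right→sink; max matching = max flow.
Augmenting path W1→J1 (+1); matched 1.
Augmenting path W2→J1→W1→J2 (+1); matched 2.
No augmenting path remains; maximum matching = 2.
König certificate: {W1, J1} is a vertex cover of size 2 (every listed pair touches it), so no matching can be larger.

2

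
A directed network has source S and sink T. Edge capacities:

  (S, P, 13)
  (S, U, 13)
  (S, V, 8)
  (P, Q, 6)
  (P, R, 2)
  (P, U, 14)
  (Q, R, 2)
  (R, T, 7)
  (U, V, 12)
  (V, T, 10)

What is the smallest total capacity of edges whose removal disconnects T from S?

14

Augment S→V→T: bottleneck 8, flow now 8.
Augment S→P→R→T: bottleneck 2, flow now 10.
Augment S→U→V→T: bottleneck 2, flow now 12.
Augment S→P→Q→R→T: bottleneck 2, flow now 14.
No augmenting path remains; maximum flow = 14.
By max-flow min-cut, the minimum cut capacity equals the max flow.
In the residual graph, reachable from S: {S, P, Q, U, V}.
Min-cut edges: P→R (2), Q→R (2), V→T (10); capacity 2 + 2 + 10 = 14.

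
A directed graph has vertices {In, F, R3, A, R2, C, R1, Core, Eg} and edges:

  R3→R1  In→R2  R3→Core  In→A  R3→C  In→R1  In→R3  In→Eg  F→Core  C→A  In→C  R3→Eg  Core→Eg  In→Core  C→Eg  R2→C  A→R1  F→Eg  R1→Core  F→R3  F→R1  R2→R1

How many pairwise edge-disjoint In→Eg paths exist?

4

Assign every edge capacity 1; by Menger, the answer equals the max flow.
Path In→Eg (+1); total 1.
Path In→R3→Eg (+1); total 2.
Path In→C→Eg (+1); total 3.
Path In→Core→Eg (+1); total 4.
No residual In→Eg path; max flow = 4.
Certifying cut of size 4: {C→Eg, Core→Eg, In→Eg, In→R3}.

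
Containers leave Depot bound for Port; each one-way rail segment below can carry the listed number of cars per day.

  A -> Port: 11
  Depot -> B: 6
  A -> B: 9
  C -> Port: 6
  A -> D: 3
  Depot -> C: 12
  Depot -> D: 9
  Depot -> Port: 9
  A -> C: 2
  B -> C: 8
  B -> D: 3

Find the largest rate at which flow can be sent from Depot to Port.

Augment Depot→Port: bottleneck 9, flow now 9.
Augment Depot→C→Port: bottleneck 6, flow now 15.
No augmenting path remains; maximum flow = 15.
In the residual graph, reachable from Depot: {Depot, B, C, D}.
Min-cut edges: Depot→Port (9), C→Port (6); capacity 9 + 6 = 15.
This cut is saturated, so no flow can exceed 15.

15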